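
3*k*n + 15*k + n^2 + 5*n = (3*k + n)*(n + 5)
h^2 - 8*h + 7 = (h - 7)*(h - 1)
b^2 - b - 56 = (b - 8)*(b + 7)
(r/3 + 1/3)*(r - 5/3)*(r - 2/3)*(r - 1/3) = r^4/3 - 5*r^3/9 - 7*r^2/27 + 41*r/81 - 10/81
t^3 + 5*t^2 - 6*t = t*(t - 1)*(t + 6)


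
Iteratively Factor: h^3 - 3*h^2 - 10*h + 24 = (h + 3)*(h^2 - 6*h + 8) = (h - 4)*(h + 3)*(h - 2)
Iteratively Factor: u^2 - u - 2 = (u + 1)*(u - 2)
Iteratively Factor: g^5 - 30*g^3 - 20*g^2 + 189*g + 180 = (g - 5)*(g^4 + 5*g^3 - 5*g^2 - 45*g - 36) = (g - 5)*(g + 4)*(g^3 + g^2 - 9*g - 9) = (g - 5)*(g - 3)*(g + 4)*(g^2 + 4*g + 3) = (g - 5)*(g - 3)*(g + 1)*(g + 4)*(g + 3)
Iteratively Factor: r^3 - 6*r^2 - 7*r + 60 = (r - 4)*(r^2 - 2*r - 15) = (r - 4)*(r + 3)*(r - 5)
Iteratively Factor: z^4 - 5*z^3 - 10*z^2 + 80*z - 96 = (z + 4)*(z^3 - 9*z^2 + 26*z - 24) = (z - 3)*(z + 4)*(z^2 - 6*z + 8) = (z - 3)*(z - 2)*(z + 4)*(z - 4)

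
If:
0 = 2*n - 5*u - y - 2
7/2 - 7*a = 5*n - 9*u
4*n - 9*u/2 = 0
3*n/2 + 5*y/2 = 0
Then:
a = 41/1162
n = -90/83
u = -80/83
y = 54/83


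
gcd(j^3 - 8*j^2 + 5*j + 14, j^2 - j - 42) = j - 7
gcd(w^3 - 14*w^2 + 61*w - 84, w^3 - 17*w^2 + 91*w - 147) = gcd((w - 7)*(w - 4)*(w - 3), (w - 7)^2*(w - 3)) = w^2 - 10*w + 21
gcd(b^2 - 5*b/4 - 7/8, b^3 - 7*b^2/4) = b - 7/4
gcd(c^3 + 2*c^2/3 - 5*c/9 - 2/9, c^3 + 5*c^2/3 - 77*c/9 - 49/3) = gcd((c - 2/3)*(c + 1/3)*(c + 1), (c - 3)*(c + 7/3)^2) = 1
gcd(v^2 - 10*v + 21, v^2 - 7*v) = v - 7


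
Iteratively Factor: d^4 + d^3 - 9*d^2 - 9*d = (d - 3)*(d^3 + 4*d^2 + 3*d) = d*(d - 3)*(d^2 + 4*d + 3) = d*(d - 3)*(d + 1)*(d + 3)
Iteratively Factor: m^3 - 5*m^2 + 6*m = (m - 2)*(m^2 - 3*m) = m*(m - 2)*(m - 3)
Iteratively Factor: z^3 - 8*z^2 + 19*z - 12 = (z - 3)*(z^2 - 5*z + 4) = (z - 4)*(z - 3)*(z - 1)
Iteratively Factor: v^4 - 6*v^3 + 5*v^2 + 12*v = (v + 1)*(v^3 - 7*v^2 + 12*v) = (v - 3)*(v + 1)*(v^2 - 4*v) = (v - 4)*(v - 3)*(v + 1)*(v)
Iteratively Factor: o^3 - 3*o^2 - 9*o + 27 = (o + 3)*(o^2 - 6*o + 9) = (o - 3)*(o + 3)*(o - 3)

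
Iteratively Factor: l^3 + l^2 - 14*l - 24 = (l + 2)*(l^2 - l - 12) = (l + 2)*(l + 3)*(l - 4)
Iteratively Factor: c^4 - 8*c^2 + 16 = (c - 2)*(c^3 + 2*c^2 - 4*c - 8) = (c - 2)*(c + 2)*(c^2 - 4) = (c - 2)^2*(c + 2)*(c + 2)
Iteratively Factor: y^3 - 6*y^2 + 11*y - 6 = (y - 3)*(y^2 - 3*y + 2) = (y - 3)*(y - 1)*(y - 2)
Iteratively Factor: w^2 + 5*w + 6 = (w + 2)*(w + 3)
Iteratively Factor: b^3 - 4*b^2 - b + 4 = (b + 1)*(b^2 - 5*b + 4) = (b - 4)*(b + 1)*(b - 1)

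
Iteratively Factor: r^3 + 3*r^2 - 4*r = (r + 4)*(r^2 - r) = (r - 1)*(r + 4)*(r)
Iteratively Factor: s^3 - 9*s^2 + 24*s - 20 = (s - 2)*(s^2 - 7*s + 10) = (s - 5)*(s - 2)*(s - 2)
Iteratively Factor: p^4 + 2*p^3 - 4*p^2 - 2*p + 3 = (p - 1)*(p^3 + 3*p^2 - p - 3) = (p - 1)*(p + 1)*(p^2 + 2*p - 3) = (p - 1)^2*(p + 1)*(p + 3)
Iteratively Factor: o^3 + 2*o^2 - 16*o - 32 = (o + 4)*(o^2 - 2*o - 8) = (o + 2)*(o + 4)*(o - 4)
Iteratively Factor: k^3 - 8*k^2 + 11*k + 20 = (k + 1)*(k^2 - 9*k + 20) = (k - 5)*(k + 1)*(k - 4)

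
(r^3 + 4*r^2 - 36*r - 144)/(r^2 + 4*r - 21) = (r^3 + 4*r^2 - 36*r - 144)/(r^2 + 4*r - 21)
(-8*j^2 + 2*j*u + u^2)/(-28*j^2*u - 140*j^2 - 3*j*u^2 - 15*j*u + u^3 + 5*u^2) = (-2*j + u)/(-7*j*u - 35*j + u^2 + 5*u)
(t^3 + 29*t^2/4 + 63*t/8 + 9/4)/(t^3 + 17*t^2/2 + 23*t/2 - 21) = (8*t^2 + 10*t + 3)/(4*(2*t^2 + 5*t - 7))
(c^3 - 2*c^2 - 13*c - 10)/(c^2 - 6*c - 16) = (c^2 - 4*c - 5)/(c - 8)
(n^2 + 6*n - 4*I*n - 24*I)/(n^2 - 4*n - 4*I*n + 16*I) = (n + 6)/(n - 4)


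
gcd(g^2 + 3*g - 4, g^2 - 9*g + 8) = g - 1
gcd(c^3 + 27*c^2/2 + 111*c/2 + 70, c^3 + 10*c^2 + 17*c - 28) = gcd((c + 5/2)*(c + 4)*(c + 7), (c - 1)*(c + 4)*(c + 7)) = c^2 + 11*c + 28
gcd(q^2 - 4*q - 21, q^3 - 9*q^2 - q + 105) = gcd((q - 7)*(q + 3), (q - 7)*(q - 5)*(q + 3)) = q^2 - 4*q - 21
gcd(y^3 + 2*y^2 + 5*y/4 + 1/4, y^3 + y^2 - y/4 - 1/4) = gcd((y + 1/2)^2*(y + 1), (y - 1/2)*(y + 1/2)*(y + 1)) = y^2 + 3*y/2 + 1/2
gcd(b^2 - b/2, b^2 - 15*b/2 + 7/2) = b - 1/2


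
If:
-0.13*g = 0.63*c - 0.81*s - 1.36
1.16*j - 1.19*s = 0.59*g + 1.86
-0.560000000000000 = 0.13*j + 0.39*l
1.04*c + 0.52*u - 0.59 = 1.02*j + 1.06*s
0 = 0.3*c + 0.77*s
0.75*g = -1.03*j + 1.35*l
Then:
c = 1.74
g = -2.18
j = -0.20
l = -1.37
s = -0.68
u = -4.12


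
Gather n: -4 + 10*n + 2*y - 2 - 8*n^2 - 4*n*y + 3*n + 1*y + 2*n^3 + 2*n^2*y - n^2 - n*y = 2*n^3 + n^2*(2*y - 9) + n*(13 - 5*y) + 3*y - 6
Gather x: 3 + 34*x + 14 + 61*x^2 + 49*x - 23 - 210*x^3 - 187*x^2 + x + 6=-210*x^3 - 126*x^2 + 84*x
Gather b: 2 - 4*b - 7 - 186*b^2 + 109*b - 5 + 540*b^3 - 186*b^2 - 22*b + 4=540*b^3 - 372*b^2 + 83*b - 6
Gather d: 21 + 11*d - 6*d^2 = -6*d^2 + 11*d + 21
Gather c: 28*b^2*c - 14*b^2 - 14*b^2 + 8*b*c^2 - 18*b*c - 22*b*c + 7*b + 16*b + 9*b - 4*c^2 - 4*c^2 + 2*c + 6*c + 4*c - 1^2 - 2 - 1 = -28*b^2 + 32*b + c^2*(8*b - 8) + c*(28*b^2 - 40*b + 12) - 4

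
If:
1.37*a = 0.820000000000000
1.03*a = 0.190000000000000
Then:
No Solution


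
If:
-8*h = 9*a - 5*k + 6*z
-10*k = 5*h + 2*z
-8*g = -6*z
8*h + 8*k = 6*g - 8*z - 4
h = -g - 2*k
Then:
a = 7/6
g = 0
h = -1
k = 1/2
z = 0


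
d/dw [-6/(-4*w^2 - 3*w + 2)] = 6*(-8*w - 3)/(4*w^2 + 3*w - 2)^2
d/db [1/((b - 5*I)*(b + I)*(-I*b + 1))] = 3*(-I*b - 3)/(b^5 - 7*I*b^4 + 2*b^3 - 46*I*b^2 + 65*b + 25*I)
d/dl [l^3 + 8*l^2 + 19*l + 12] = 3*l^2 + 16*l + 19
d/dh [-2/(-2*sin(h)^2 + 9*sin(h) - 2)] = 2*(9 - 4*sin(h))*cos(h)/(-9*sin(h) - cos(2*h) + 3)^2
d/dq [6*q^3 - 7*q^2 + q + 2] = 18*q^2 - 14*q + 1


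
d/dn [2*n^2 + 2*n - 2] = 4*n + 2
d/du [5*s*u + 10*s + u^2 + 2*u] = 5*s + 2*u + 2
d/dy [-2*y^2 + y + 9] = 1 - 4*y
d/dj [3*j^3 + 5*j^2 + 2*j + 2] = 9*j^2 + 10*j + 2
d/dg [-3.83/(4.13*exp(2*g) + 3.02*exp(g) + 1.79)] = (31.6358*exp(g) + 11.5666)*exp(g)/(4.13*exp(2*g) + 3.02*exp(g) + 1.79)^2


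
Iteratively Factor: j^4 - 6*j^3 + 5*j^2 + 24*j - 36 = (j + 2)*(j^3 - 8*j^2 + 21*j - 18) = (j - 2)*(j + 2)*(j^2 - 6*j + 9) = (j - 3)*(j - 2)*(j + 2)*(j - 3)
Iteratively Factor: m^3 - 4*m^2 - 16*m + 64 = (m - 4)*(m^2 - 16) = (m - 4)*(m + 4)*(m - 4)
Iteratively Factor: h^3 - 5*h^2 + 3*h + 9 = (h - 3)*(h^2 - 2*h - 3) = (h - 3)*(h + 1)*(h - 3)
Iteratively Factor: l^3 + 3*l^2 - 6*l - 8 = (l + 4)*(l^2 - l - 2) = (l - 2)*(l + 4)*(l + 1)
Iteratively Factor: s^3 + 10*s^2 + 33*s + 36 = (s + 3)*(s^2 + 7*s + 12) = (s + 3)*(s + 4)*(s + 3)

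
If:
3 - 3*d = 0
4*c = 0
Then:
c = 0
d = 1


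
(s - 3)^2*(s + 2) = s^3 - 4*s^2 - 3*s + 18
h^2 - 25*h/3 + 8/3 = (h - 8)*(h - 1/3)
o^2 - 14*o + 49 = (o - 7)^2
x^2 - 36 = (x - 6)*(x + 6)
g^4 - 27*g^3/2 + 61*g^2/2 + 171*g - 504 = (g - 8)*(g - 6)*(g - 3)*(g + 7/2)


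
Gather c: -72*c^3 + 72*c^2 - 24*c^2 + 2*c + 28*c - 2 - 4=-72*c^3 + 48*c^2 + 30*c - 6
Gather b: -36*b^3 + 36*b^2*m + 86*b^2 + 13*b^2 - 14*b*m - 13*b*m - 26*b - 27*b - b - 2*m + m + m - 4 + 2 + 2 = -36*b^3 + b^2*(36*m + 99) + b*(-27*m - 54)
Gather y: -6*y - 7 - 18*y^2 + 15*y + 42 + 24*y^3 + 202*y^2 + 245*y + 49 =24*y^3 + 184*y^2 + 254*y + 84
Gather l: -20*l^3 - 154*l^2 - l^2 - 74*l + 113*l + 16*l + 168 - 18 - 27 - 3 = -20*l^3 - 155*l^2 + 55*l + 120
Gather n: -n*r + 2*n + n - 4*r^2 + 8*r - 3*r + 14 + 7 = n*(3 - r) - 4*r^2 + 5*r + 21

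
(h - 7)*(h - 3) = h^2 - 10*h + 21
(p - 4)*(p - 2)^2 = p^3 - 8*p^2 + 20*p - 16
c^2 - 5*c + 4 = (c - 4)*(c - 1)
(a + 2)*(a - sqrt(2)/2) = a^2 - sqrt(2)*a/2 + 2*a - sqrt(2)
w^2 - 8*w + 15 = (w - 5)*(w - 3)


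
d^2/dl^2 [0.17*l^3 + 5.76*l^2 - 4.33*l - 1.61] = 1.02*l + 11.52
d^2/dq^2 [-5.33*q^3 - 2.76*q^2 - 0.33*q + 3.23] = -31.98*q - 5.52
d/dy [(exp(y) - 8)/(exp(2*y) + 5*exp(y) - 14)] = (-(exp(y) - 8)*(2*exp(y) + 5) + exp(2*y) + 5*exp(y) - 14)*exp(y)/(exp(2*y) + 5*exp(y) - 14)^2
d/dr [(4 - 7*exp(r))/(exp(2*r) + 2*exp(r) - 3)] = (7*exp(2*r) - 8*exp(r) + 13)*exp(r)/(exp(4*r) + 4*exp(3*r) - 2*exp(2*r) - 12*exp(r) + 9)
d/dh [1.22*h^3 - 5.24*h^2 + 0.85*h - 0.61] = 3.66*h^2 - 10.48*h + 0.85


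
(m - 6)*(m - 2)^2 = m^3 - 10*m^2 + 28*m - 24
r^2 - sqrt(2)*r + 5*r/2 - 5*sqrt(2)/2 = (r + 5/2)*(r - sqrt(2))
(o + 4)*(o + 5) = o^2 + 9*o + 20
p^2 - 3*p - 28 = (p - 7)*(p + 4)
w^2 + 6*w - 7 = (w - 1)*(w + 7)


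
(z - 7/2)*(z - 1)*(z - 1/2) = z^3 - 5*z^2 + 23*z/4 - 7/4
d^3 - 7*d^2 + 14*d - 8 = (d - 4)*(d - 2)*(d - 1)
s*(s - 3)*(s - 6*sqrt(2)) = s^3 - 6*sqrt(2)*s^2 - 3*s^2 + 18*sqrt(2)*s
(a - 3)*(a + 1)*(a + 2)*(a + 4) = a^4 + 4*a^3 - 7*a^2 - 34*a - 24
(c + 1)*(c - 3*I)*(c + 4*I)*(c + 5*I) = c^4 + c^3 + 6*I*c^3 + 7*c^2 + 6*I*c^2 + 7*c + 60*I*c + 60*I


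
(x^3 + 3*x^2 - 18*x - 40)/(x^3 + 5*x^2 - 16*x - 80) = (x + 2)/(x + 4)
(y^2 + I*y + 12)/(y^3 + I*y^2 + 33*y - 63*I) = (y + 4*I)/(y^2 + 4*I*y + 21)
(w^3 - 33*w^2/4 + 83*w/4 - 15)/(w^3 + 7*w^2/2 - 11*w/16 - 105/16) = 4*(w^2 - 7*w + 12)/(4*w^2 + 19*w + 21)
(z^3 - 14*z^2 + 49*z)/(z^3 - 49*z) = (z - 7)/(z + 7)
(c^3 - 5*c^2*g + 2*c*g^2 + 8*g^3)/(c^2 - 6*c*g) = (c^3 - 5*c^2*g + 2*c*g^2 + 8*g^3)/(c*(c - 6*g))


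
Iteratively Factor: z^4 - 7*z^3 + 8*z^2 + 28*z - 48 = (z - 3)*(z^3 - 4*z^2 - 4*z + 16) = (z - 3)*(z + 2)*(z^2 - 6*z + 8) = (z - 3)*(z - 2)*(z + 2)*(z - 4)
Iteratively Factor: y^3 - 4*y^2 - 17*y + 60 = (y - 5)*(y^2 + y - 12) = (y - 5)*(y + 4)*(y - 3)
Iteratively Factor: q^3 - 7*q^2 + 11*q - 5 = (q - 5)*(q^2 - 2*q + 1) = (q - 5)*(q - 1)*(q - 1)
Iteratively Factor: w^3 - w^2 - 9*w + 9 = (w - 3)*(w^2 + 2*w - 3) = (w - 3)*(w + 3)*(w - 1)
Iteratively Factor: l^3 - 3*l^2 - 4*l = (l + 1)*(l^2 - 4*l) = (l - 4)*(l + 1)*(l)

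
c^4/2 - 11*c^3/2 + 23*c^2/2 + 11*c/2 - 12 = (c/2 + 1/2)*(c - 8)*(c - 3)*(c - 1)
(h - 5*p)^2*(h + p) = h^3 - 9*h^2*p + 15*h*p^2 + 25*p^3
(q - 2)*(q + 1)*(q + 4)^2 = q^4 + 7*q^3 + 6*q^2 - 32*q - 32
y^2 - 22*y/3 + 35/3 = (y - 5)*(y - 7/3)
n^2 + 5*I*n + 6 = (n - I)*(n + 6*I)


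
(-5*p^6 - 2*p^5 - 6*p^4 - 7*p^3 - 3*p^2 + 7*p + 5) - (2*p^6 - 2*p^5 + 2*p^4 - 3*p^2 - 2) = -7*p^6 - 8*p^4 - 7*p^3 + 7*p + 7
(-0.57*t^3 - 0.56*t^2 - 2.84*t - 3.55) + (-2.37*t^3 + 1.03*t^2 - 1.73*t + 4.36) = -2.94*t^3 + 0.47*t^2 - 4.57*t + 0.81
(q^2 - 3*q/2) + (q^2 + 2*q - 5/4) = 2*q^2 + q/2 - 5/4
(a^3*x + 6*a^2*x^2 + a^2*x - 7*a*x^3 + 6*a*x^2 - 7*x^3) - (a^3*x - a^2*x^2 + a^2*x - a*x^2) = 7*a^2*x^2 - 7*a*x^3 + 7*a*x^2 - 7*x^3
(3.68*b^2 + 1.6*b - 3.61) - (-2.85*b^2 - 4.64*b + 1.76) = 6.53*b^2 + 6.24*b - 5.37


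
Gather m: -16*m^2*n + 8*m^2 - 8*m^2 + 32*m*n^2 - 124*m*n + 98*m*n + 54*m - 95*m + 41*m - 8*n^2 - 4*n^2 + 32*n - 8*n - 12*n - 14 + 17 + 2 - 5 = -16*m^2*n + m*(32*n^2 - 26*n) - 12*n^2 + 12*n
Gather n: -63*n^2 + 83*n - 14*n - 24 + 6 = -63*n^2 + 69*n - 18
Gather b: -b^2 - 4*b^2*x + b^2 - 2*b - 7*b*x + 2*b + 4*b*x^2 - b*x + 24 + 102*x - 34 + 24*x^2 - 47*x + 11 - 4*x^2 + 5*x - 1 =-4*b^2*x + b*(4*x^2 - 8*x) + 20*x^2 + 60*x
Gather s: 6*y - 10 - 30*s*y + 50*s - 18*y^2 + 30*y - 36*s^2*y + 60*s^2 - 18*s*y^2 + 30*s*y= s^2*(60 - 36*y) + s*(50 - 18*y^2) - 18*y^2 + 36*y - 10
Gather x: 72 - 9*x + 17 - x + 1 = 90 - 10*x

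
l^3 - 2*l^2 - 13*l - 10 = (l - 5)*(l + 1)*(l + 2)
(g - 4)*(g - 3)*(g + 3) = g^3 - 4*g^2 - 9*g + 36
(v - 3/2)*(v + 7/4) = v^2 + v/4 - 21/8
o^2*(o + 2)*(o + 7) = o^4 + 9*o^3 + 14*o^2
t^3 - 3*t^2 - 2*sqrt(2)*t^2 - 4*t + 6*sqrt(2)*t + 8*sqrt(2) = (t - 4)*(t + 1)*(t - 2*sqrt(2))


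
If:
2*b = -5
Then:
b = -5/2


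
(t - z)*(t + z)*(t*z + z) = t^3*z + t^2*z - t*z^3 - z^3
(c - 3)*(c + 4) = c^2 + c - 12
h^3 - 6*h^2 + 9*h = h*(h - 3)^2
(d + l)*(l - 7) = d*l - 7*d + l^2 - 7*l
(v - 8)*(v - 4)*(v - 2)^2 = v^4 - 16*v^3 + 84*v^2 - 176*v + 128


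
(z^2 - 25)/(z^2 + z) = (z^2 - 25)/(z*(z + 1))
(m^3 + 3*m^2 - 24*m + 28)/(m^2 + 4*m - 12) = (m^2 + 5*m - 14)/(m + 6)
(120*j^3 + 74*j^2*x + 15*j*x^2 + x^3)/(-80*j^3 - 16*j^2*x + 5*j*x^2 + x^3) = (6*j + x)/(-4*j + x)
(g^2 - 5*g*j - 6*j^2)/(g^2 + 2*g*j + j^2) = (g - 6*j)/(g + j)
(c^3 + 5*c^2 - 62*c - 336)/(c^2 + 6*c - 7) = (c^2 - 2*c - 48)/(c - 1)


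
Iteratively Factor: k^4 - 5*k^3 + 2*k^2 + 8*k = (k - 2)*(k^3 - 3*k^2 - 4*k) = (k - 4)*(k - 2)*(k^2 + k) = (k - 4)*(k - 2)*(k + 1)*(k)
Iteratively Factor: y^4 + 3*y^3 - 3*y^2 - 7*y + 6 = (y - 1)*(y^3 + 4*y^2 + y - 6) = (y - 1)*(y + 3)*(y^2 + y - 2) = (y - 1)*(y + 2)*(y + 3)*(y - 1)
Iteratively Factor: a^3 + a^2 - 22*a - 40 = (a + 2)*(a^2 - a - 20) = (a + 2)*(a + 4)*(a - 5)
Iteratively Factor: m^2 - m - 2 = (m - 2)*(m + 1)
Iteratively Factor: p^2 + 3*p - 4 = (p + 4)*(p - 1)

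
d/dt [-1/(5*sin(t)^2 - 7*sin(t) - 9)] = (10*sin(t) - 7)*cos(t)/(-5*sin(t)^2 + 7*sin(t) + 9)^2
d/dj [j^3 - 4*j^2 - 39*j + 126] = 3*j^2 - 8*j - 39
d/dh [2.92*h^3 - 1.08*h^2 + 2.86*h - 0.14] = 8.76*h^2 - 2.16*h + 2.86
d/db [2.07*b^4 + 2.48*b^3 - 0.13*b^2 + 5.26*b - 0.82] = 8.28*b^3 + 7.44*b^2 - 0.26*b + 5.26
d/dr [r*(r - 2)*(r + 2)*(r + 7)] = 4*r^3 + 21*r^2 - 8*r - 28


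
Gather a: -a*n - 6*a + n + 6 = a*(-n - 6) + n + 6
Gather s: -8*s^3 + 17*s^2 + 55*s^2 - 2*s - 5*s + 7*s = -8*s^3 + 72*s^2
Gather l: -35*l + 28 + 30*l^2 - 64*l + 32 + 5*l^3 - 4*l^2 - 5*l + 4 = 5*l^3 + 26*l^2 - 104*l + 64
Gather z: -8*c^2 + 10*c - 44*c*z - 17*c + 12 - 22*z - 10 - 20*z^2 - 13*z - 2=-8*c^2 - 7*c - 20*z^2 + z*(-44*c - 35)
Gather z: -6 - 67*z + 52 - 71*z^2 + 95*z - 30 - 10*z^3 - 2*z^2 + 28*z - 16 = -10*z^3 - 73*z^2 + 56*z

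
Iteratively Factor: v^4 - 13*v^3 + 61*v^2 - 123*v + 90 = (v - 3)*(v^3 - 10*v^2 + 31*v - 30) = (v - 3)*(v - 2)*(v^2 - 8*v + 15) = (v - 5)*(v - 3)*(v - 2)*(v - 3)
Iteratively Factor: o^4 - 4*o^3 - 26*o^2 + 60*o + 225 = (o - 5)*(o^3 + o^2 - 21*o - 45) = (o - 5)*(o + 3)*(o^2 - 2*o - 15) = (o - 5)^2*(o + 3)*(o + 3)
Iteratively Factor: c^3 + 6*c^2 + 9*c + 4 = (c + 4)*(c^2 + 2*c + 1) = (c + 1)*(c + 4)*(c + 1)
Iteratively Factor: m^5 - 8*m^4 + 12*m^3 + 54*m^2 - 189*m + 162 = (m - 3)*(m^4 - 5*m^3 - 3*m^2 + 45*m - 54) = (m - 3)*(m - 2)*(m^3 - 3*m^2 - 9*m + 27) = (m - 3)^2*(m - 2)*(m^2 - 9) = (m - 3)^2*(m - 2)*(m + 3)*(m - 3)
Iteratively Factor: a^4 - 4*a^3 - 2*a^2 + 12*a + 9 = (a - 3)*(a^3 - a^2 - 5*a - 3) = (a - 3)^2*(a^2 + 2*a + 1) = (a - 3)^2*(a + 1)*(a + 1)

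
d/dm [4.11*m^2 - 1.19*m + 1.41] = 8.22*m - 1.19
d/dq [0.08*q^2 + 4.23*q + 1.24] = 0.16*q + 4.23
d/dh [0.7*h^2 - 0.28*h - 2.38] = 1.4*h - 0.28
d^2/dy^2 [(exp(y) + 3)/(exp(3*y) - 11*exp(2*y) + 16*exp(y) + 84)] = (4*exp(6*y) - 6*exp(5*y) - 306*exp(4*y) + 632*exp(3*y) + 1692*exp(2*y) + 10512*exp(y) + 3024)*exp(y)/(exp(9*y) - 33*exp(8*y) + 411*exp(7*y) - 2135*exp(6*y) + 1032*exp(5*y) + 30108*exp(4*y) - 63440*exp(3*y) - 168336*exp(2*y) + 338688*exp(y) + 592704)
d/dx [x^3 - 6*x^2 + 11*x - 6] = 3*x^2 - 12*x + 11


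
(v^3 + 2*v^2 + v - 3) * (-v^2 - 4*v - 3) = -v^5 - 6*v^4 - 12*v^3 - 7*v^2 + 9*v + 9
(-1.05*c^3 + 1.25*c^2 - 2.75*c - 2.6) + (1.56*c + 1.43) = -1.05*c^3 + 1.25*c^2 - 1.19*c - 1.17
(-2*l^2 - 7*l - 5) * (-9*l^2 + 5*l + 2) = 18*l^4 + 53*l^3 + 6*l^2 - 39*l - 10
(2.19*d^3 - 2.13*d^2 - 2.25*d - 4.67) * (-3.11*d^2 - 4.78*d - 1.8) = -6.8109*d^5 - 3.8439*d^4 + 13.2369*d^3 + 29.1127*d^2 + 26.3726*d + 8.406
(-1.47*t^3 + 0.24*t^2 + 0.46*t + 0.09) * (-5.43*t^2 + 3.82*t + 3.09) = 7.9821*t^5 - 6.9186*t^4 - 6.1233*t^3 + 2.0101*t^2 + 1.7652*t + 0.2781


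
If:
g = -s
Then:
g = -s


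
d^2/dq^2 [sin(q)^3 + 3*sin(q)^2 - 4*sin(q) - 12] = -9*sin(q)^3 - 12*sin(q)^2 + 10*sin(q) + 6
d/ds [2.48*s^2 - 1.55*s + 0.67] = 4.96*s - 1.55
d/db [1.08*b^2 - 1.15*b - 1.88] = 2.16*b - 1.15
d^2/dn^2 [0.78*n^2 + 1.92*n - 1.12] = 1.56000000000000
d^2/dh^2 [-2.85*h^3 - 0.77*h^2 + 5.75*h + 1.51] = -17.1*h - 1.54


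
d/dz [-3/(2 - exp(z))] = -3*exp(z)/(exp(z) - 2)^2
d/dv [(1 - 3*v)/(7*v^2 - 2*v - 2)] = (21*v^2 - 14*v + 8)/(49*v^4 - 28*v^3 - 24*v^2 + 8*v + 4)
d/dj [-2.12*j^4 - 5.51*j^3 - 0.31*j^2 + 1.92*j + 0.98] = -8.48*j^3 - 16.53*j^2 - 0.62*j + 1.92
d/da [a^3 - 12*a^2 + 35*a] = 3*a^2 - 24*a + 35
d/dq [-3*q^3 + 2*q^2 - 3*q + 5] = -9*q^2 + 4*q - 3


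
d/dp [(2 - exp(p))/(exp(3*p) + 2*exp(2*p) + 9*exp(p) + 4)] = ((exp(p) - 2)*(3*exp(2*p) + 4*exp(p) + 9) - exp(3*p) - 2*exp(2*p) - 9*exp(p) - 4)*exp(p)/(exp(3*p) + 2*exp(2*p) + 9*exp(p) + 4)^2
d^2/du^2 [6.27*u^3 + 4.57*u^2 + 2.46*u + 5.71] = 37.62*u + 9.14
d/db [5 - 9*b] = -9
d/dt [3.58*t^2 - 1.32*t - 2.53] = 7.16*t - 1.32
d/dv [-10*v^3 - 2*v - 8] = -30*v^2 - 2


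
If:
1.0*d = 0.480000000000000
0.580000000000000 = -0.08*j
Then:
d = 0.48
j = -7.25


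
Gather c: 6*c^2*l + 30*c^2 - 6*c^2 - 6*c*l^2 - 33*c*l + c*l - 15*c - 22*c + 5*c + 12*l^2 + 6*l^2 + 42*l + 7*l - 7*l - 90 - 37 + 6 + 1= c^2*(6*l + 24) + c*(-6*l^2 - 32*l - 32) + 18*l^2 + 42*l - 120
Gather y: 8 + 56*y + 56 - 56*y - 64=0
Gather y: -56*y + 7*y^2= 7*y^2 - 56*y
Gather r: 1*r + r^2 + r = r^2 + 2*r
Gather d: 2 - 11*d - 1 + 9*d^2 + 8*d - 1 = 9*d^2 - 3*d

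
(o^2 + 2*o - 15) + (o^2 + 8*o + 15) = 2*o^2 + 10*o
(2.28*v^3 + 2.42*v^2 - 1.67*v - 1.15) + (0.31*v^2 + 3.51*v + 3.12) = 2.28*v^3 + 2.73*v^2 + 1.84*v + 1.97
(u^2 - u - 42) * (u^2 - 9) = u^4 - u^3 - 51*u^2 + 9*u + 378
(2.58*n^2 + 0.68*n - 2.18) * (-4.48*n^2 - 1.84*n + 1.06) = -11.5584*n^4 - 7.7936*n^3 + 11.25*n^2 + 4.732*n - 2.3108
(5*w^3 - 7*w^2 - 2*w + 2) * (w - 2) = 5*w^4 - 17*w^3 + 12*w^2 + 6*w - 4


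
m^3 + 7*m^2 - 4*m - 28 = (m - 2)*(m + 2)*(m + 7)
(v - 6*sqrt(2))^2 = v^2 - 12*sqrt(2)*v + 72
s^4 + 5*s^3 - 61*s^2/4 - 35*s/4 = s*(s - 5/2)*(s + 1/2)*(s + 7)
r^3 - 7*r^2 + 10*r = r*(r - 5)*(r - 2)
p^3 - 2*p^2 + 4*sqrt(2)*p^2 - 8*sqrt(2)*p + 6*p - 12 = (p - 2)*(p + sqrt(2))*(p + 3*sqrt(2))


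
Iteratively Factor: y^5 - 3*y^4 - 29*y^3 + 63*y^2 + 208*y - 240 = (y - 5)*(y^4 + 2*y^3 - 19*y^2 - 32*y + 48) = (y - 5)*(y + 3)*(y^3 - y^2 - 16*y + 16) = (y - 5)*(y - 1)*(y + 3)*(y^2 - 16) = (y - 5)*(y - 4)*(y - 1)*(y + 3)*(y + 4)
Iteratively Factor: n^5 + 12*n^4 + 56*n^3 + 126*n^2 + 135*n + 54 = (n + 3)*(n^4 + 9*n^3 + 29*n^2 + 39*n + 18) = (n + 1)*(n + 3)*(n^3 + 8*n^2 + 21*n + 18) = (n + 1)*(n + 3)^2*(n^2 + 5*n + 6) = (n + 1)*(n + 3)^3*(n + 2)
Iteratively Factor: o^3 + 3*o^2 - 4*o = (o)*(o^2 + 3*o - 4) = o*(o - 1)*(o + 4)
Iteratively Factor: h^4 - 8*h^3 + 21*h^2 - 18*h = (h - 3)*(h^3 - 5*h^2 + 6*h) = (h - 3)^2*(h^2 - 2*h) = (h - 3)^2*(h - 2)*(h)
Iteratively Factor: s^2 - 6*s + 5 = (s - 1)*(s - 5)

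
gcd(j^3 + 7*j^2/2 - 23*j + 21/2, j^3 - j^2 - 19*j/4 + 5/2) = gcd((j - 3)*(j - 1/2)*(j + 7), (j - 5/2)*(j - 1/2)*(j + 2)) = j - 1/2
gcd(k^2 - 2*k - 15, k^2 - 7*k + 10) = k - 5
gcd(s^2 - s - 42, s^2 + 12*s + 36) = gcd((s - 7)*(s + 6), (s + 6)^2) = s + 6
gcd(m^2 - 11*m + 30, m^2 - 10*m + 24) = m - 6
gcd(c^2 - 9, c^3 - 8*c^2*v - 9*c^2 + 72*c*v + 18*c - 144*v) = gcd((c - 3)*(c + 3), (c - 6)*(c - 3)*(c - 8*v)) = c - 3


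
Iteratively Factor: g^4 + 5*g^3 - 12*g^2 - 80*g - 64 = (g - 4)*(g^3 + 9*g^2 + 24*g + 16) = (g - 4)*(g + 4)*(g^2 + 5*g + 4) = (g - 4)*(g + 1)*(g + 4)*(g + 4)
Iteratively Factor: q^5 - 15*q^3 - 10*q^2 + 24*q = (q - 4)*(q^4 + 4*q^3 + q^2 - 6*q) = (q - 4)*(q - 1)*(q^3 + 5*q^2 + 6*q) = (q - 4)*(q - 1)*(q + 3)*(q^2 + 2*q) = q*(q - 4)*(q - 1)*(q + 3)*(q + 2)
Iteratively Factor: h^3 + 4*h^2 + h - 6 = (h - 1)*(h^2 + 5*h + 6) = (h - 1)*(h + 3)*(h + 2)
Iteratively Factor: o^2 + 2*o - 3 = (o - 1)*(o + 3)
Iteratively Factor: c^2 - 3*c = (c)*(c - 3)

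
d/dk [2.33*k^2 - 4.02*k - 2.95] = 4.66*k - 4.02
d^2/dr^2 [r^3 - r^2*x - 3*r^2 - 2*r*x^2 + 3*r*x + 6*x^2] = 6*r - 2*x - 6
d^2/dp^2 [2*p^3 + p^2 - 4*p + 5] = 12*p + 2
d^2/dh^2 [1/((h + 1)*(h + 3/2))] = 4*(4*(h + 1)^2 + 2*(h + 1)*(2*h + 3) + (2*h + 3)^2)/((h + 1)^3*(2*h + 3)^3)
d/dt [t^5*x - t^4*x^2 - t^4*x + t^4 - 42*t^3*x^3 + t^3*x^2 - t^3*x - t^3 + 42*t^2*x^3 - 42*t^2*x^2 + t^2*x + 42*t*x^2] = 5*t^4*x - 4*t^3*x^2 - 4*t^3*x + 4*t^3 - 126*t^2*x^3 + 3*t^2*x^2 - 3*t^2*x - 3*t^2 + 84*t*x^3 - 84*t*x^2 + 2*t*x + 42*x^2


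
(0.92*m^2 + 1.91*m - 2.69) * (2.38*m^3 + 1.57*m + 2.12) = 2.1896*m^5 + 4.5458*m^4 - 4.9578*m^3 + 4.9491*m^2 - 0.1741*m - 5.7028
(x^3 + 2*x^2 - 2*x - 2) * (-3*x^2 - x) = -3*x^5 - 7*x^4 + 4*x^3 + 8*x^2 + 2*x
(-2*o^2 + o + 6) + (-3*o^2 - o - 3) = 3 - 5*o^2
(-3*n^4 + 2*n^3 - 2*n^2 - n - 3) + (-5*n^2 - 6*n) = -3*n^4 + 2*n^3 - 7*n^2 - 7*n - 3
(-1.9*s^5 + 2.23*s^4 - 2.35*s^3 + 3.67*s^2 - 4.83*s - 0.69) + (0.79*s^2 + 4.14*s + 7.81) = -1.9*s^5 + 2.23*s^4 - 2.35*s^3 + 4.46*s^2 - 0.69*s + 7.12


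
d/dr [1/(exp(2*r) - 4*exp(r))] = 2*(2 - exp(r))*exp(-r)/(exp(r) - 4)^2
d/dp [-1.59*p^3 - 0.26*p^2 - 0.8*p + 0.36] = -4.77*p^2 - 0.52*p - 0.8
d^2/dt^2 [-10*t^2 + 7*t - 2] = -20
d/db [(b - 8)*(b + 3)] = 2*b - 5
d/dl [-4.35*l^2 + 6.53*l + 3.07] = 6.53 - 8.7*l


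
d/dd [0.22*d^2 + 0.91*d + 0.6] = 0.44*d + 0.91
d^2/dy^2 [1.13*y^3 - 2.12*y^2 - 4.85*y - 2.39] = 6.78*y - 4.24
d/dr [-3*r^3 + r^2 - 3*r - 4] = -9*r^2 + 2*r - 3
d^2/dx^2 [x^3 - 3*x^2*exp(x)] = -3*x^2*exp(x) - 12*x*exp(x) + 6*x - 6*exp(x)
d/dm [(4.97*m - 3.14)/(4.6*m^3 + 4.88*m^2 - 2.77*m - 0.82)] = (-45.724*m^3 + 19.0784*m^2 + 30.6464*m - 12.7732)/(21.16*m^6 + 44.896*m^5 - 1.6696*m^4 - 34.5792*m^3 - 0.330299999999999*m^2 + 4.5428*m + 0.6724)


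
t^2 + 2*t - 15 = (t - 3)*(t + 5)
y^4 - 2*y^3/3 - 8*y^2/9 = y^2*(y - 4/3)*(y + 2/3)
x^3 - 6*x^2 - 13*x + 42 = (x - 7)*(x - 2)*(x + 3)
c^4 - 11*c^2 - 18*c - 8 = (c - 4)*(c + 1)^2*(c + 2)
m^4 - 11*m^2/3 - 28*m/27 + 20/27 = (m - 2)*(m - 1/3)*(m + 2/3)*(m + 5/3)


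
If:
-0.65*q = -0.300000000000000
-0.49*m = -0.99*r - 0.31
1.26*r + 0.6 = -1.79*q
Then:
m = -1.65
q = 0.46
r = -1.13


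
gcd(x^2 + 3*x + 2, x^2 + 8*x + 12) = x + 2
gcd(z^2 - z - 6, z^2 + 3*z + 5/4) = 1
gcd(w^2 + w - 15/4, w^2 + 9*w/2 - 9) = w - 3/2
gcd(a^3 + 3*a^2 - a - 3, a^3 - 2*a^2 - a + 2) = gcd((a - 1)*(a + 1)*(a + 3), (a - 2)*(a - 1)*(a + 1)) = a^2 - 1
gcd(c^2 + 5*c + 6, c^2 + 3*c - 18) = 1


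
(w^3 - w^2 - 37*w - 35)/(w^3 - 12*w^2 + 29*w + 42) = (w + 5)/(w - 6)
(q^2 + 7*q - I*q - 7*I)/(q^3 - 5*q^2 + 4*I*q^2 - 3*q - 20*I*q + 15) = (q^2 + q*(7 - I) - 7*I)/(q^3 + q^2*(-5 + 4*I) - q*(3 + 20*I) + 15)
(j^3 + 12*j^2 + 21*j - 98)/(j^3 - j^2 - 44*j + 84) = (j + 7)/(j - 6)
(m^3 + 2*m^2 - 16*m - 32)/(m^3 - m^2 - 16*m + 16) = (m + 2)/(m - 1)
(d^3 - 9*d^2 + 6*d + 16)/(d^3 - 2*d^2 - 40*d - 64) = (d^2 - d - 2)/(d^2 + 6*d + 8)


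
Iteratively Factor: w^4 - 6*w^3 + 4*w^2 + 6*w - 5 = (w + 1)*(w^3 - 7*w^2 + 11*w - 5) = (w - 1)*(w + 1)*(w^2 - 6*w + 5) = (w - 1)^2*(w + 1)*(w - 5)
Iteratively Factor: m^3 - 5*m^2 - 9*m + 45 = (m + 3)*(m^2 - 8*m + 15) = (m - 3)*(m + 3)*(m - 5)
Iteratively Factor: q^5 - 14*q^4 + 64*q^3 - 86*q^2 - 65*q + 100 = (q - 5)*(q^4 - 9*q^3 + 19*q^2 + 9*q - 20) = (q - 5)^2*(q^3 - 4*q^2 - q + 4) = (q - 5)^2*(q - 4)*(q^2 - 1) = (q - 5)^2*(q - 4)*(q + 1)*(q - 1)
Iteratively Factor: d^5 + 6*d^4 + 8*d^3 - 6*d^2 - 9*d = (d - 1)*(d^4 + 7*d^3 + 15*d^2 + 9*d) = (d - 1)*(d + 3)*(d^3 + 4*d^2 + 3*d) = d*(d - 1)*(d + 3)*(d^2 + 4*d + 3) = d*(d - 1)*(d + 1)*(d + 3)*(d + 3)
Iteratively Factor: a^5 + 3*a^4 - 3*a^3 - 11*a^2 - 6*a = (a - 2)*(a^4 + 5*a^3 + 7*a^2 + 3*a) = (a - 2)*(a + 1)*(a^3 + 4*a^2 + 3*a) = a*(a - 2)*(a + 1)*(a^2 + 4*a + 3) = a*(a - 2)*(a + 1)*(a + 3)*(a + 1)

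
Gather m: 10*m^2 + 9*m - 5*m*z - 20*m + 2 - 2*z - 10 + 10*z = 10*m^2 + m*(-5*z - 11) + 8*z - 8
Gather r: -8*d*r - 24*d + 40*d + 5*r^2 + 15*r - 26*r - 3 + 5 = 16*d + 5*r^2 + r*(-8*d - 11) + 2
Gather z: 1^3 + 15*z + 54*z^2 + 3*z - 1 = 54*z^2 + 18*z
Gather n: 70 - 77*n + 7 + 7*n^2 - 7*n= 7*n^2 - 84*n + 77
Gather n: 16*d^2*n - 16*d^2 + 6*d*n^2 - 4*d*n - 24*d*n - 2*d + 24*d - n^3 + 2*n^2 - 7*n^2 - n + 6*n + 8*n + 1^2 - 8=-16*d^2 + 22*d - n^3 + n^2*(6*d - 5) + n*(16*d^2 - 28*d + 13) - 7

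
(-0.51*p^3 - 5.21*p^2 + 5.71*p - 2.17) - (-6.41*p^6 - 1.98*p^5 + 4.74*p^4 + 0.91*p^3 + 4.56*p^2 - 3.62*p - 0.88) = 6.41*p^6 + 1.98*p^5 - 4.74*p^4 - 1.42*p^3 - 9.77*p^2 + 9.33*p - 1.29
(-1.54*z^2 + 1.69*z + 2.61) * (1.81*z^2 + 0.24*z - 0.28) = -2.7874*z^4 + 2.6893*z^3 + 5.5609*z^2 + 0.1532*z - 0.7308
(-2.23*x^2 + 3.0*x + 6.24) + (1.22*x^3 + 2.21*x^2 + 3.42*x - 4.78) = 1.22*x^3 - 0.02*x^2 + 6.42*x + 1.46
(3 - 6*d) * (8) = 24 - 48*d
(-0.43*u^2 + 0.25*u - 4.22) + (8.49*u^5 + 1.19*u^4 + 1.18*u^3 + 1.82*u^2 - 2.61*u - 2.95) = 8.49*u^5 + 1.19*u^4 + 1.18*u^3 + 1.39*u^2 - 2.36*u - 7.17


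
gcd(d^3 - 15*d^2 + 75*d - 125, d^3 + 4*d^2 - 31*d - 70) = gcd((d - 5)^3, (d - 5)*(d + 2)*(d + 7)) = d - 5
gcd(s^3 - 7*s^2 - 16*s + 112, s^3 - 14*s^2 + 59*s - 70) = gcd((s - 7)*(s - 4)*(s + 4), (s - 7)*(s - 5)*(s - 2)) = s - 7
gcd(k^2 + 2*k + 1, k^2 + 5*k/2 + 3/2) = k + 1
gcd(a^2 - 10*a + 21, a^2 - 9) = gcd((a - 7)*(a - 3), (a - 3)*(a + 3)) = a - 3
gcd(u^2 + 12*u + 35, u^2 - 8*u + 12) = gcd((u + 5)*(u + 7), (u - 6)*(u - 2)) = 1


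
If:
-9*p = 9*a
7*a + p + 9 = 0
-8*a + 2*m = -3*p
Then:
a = -3/2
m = -33/4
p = 3/2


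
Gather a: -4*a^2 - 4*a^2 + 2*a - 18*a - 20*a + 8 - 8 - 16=-8*a^2 - 36*a - 16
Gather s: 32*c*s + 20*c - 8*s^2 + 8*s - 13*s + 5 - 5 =20*c - 8*s^2 + s*(32*c - 5)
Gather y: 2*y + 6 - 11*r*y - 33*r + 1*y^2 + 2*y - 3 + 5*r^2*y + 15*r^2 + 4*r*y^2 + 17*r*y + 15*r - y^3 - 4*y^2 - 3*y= 15*r^2 - 18*r - y^3 + y^2*(4*r - 3) + y*(5*r^2 + 6*r + 1) + 3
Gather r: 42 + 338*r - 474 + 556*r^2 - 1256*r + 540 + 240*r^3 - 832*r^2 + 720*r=240*r^3 - 276*r^2 - 198*r + 108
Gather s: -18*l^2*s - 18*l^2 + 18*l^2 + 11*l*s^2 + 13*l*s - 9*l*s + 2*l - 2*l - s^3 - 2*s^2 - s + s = -s^3 + s^2*(11*l - 2) + s*(-18*l^2 + 4*l)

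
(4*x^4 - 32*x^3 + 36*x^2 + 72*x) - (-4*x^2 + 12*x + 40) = 4*x^4 - 32*x^3 + 40*x^2 + 60*x - 40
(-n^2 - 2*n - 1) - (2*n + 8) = -n^2 - 4*n - 9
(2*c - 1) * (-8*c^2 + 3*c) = -16*c^3 + 14*c^2 - 3*c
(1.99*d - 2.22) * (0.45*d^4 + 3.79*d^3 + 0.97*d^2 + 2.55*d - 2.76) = 0.8955*d^5 + 6.5431*d^4 - 6.4835*d^3 + 2.9211*d^2 - 11.1534*d + 6.1272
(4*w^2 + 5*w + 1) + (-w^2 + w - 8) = 3*w^2 + 6*w - 7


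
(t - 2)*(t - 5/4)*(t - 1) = t^3 - 17*t^2/4 + 23*t/4 - 5/2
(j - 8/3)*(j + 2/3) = j^2 - 2*j - 16/9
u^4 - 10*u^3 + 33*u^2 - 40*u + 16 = (u - 4)^2*(u - 1)^2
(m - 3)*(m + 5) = m^2 + 2*m - 15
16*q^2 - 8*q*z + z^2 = (-4*q + z)^2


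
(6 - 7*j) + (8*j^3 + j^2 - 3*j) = 8*j^3 + j^2 - 10*j + 6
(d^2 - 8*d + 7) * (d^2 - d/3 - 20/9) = d^4 - 25*d^3/3 + 67*d^2/9 + 139*d/9 - 140/9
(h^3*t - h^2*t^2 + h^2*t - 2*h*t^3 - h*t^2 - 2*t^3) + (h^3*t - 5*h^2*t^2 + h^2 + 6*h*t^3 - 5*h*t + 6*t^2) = 2*h^3*t - 6*h^2*t^2 + h^2*t + h^2 + 4*h*t^3 - h*t^2 - 5*h*t - 2*t^3 + 6*t^2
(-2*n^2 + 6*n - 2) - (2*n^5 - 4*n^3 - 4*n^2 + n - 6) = -2*n^5 + 4*n^3 + 2*n^2 + 5*n + 4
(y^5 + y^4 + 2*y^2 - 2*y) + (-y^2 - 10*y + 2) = y^5 + y^4 + y^2 - 12*y + 2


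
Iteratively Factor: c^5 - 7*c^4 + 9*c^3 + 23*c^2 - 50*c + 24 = (c - 3)*(c^4 - 4*c^3 - 3*c^2 + 14*c - 8) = (c - 4)*(c - 3)*(c^3 - 3*c + 2) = (c - 4)*(c - 3)*(c + 2)*(c^2 - 2*c + 1) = (c - 4)*(c - 3)*(c - 1)*(c + 2)*(c - 1)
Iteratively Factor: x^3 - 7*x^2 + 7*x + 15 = (x - 3)*(x^2 - 4*x - 5) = (x - 3)*(x + 1)*(x - 5)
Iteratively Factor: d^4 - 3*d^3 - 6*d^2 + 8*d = (d)*(d^3 - 3*d^2 - 6*d + 8) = d*(d - 1)*(d^2 - 2*d - 8) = d*(d - 1)*(d + 2)*(d - 4)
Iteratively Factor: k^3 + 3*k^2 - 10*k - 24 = (k - 3)*(k^2 + 6*k + 8) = (k - 3)*(k + 4)*(k + 2)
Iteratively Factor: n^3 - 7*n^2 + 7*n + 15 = (n - 3)*(n^2 - 4*n - 5) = (n - 5)*(n - 3)*(n + 1)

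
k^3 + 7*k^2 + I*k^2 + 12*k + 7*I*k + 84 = (k + 7)*(k - 3*I)*(k + 4*I)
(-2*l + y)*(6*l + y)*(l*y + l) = -12*l^3*y - 12*l^3 + 4*l^2*y^2 + 4*l^2*y + l*y^3 + l*y^2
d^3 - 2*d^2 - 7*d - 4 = (d - 4)*(d + 1)^2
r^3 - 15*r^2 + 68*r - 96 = (r - 8)*(r - 4)*(r - 3)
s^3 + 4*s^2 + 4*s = s*(s + 2)^2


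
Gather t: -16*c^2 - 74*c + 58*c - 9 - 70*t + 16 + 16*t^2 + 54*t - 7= -16*c^2 - 16*c + 16*t^2 - 16*t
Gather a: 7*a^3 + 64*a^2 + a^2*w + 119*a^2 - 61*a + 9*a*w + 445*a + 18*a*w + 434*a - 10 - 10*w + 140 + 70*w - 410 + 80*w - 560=7*a^3 + a^2*(w + 183) + a*(27*w + 818) + 140*w - 840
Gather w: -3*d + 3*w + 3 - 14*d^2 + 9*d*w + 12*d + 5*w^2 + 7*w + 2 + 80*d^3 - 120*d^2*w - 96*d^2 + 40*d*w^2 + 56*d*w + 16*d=80*d^3 - 110*d^2 + 25*d + w^2*(40*d + 5) + w*(-120*d^2 + 65*d + 10) + 5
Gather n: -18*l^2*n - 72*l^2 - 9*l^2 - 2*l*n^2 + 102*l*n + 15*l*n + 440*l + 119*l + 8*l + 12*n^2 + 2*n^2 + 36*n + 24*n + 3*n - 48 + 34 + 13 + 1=-81*l^2 + 567*l + n^2*(14 - 2*l) + n*(-18*l^2 + 117*l + 63)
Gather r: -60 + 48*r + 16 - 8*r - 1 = 40*r - 45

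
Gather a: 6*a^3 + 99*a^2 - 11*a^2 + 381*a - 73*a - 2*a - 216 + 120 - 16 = 6*a^3 + 88*a^2 + 306*a - 112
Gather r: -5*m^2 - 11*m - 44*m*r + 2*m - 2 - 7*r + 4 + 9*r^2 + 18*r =-5*m^2 - 9*m + 9*r^2 + r*(11 - 44*m) + 2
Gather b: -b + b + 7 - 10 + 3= 0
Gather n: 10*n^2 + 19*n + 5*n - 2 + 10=10*n^2 + 24*n + 8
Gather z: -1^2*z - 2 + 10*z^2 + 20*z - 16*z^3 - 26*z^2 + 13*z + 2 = -16*z^3 - 16*z^2 + 32*z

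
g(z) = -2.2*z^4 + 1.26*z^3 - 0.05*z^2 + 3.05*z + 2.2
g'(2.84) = -168.32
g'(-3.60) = 462.97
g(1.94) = -14.03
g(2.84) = -103.80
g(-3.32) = -321.87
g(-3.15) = -263.89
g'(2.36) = -91.80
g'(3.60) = -358.89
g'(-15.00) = 30555.05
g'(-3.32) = 367.08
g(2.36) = -42.56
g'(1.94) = -47.17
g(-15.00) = -115682.30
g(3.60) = -298.20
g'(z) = -8.8*z^3 + 3.78*z^2 - 0.1*z + 3.05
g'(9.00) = -6106.87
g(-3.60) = -437.73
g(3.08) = -150.05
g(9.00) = -13490.06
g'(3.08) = -218.52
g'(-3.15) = 315.92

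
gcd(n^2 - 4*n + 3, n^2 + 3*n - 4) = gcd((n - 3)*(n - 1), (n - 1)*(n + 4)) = n - 1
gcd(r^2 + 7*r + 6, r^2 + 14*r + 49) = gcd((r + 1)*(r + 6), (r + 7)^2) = 1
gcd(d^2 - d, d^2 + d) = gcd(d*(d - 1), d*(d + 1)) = d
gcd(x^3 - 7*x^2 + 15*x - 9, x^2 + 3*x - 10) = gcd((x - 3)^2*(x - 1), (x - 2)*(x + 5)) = 1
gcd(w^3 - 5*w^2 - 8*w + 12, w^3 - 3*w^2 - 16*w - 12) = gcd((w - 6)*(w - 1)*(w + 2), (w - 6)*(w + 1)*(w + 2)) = w^2 - 4*w - 12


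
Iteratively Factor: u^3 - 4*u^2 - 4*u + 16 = (u + 2)*(u^2 - 6*u + 8) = (u - 4)*(u + 2)*(u - 2)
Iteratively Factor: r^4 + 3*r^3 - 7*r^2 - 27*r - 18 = (r + 3)*(r^3 - 7*r - 6) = (r + 1)*(r + 3)*(r^2 - r - 6) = (r + 1)*(r + 2)*(r + 3)*(r - 3)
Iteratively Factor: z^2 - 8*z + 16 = (z - 4)*(z - 4)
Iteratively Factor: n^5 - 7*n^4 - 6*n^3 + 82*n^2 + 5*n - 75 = (n - 1)*(n^4 - 6*n^3 - 12*n^2 + 70*n + 75) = (n - 5)*(n - 1)*(n^3 - n^2 - 17*n - 15) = (n - 5)*(n - 1)*(n + 1)*(n^2 - 2*n - 15) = (n - 5)*(n - 1)*(n + 1)*(n + 3)*(n - 5)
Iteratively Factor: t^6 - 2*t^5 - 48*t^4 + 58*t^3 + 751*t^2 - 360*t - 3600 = (t + 4)*(t^5 - 6*t^4 - 24*t^3 + 154*t^2 + 135*t - 900) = (t + 4)^2*(t^4 - 10*t^3 + 16*t^2 + 90*t - 225) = (t - 5)*(t + 4)^2*(t^3 - 5*t^2 - 9*t + 45) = (t - 5)^2*(t + 4)^2*(t^2 - 9) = (t - 5)^2*(t - 3)*(t + 4)^2*(t + 3)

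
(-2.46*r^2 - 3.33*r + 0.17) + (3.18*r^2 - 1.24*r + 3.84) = 0.72*r^2 - 4.57*r + 4.01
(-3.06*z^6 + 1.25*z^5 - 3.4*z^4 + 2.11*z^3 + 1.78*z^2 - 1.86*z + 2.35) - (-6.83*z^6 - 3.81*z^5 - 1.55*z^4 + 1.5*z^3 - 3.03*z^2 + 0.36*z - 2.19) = 3.77*z^6 + 5.06*z^5 - 1.85*z^4 + 0.61*z^3 + 4.81*z^2 - 2.22*z + 4.54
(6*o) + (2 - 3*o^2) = -3*o^2 + 6*o + 2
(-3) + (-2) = -5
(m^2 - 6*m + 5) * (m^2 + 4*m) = m^4 - 2*m^3 - 19*m^2 + 20*m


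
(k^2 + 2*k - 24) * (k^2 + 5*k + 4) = k^4 + 7*k^3 - 10*k^2 - 112*k - 96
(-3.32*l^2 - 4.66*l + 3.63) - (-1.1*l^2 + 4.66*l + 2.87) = -2.22*l^2 - 9.32*l + 0.76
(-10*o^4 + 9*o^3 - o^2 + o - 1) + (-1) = -10*o^4 + 9*o^3 - o^2 + o - 2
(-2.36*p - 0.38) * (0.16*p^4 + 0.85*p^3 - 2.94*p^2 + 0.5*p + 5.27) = -0.3776*p^5 - 2.0668*p^4 + 6.6154*p^3 - 0.0628*p^2 - 12.6272*p - 2.0026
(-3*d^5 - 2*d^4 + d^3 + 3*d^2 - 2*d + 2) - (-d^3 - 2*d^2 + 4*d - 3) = -3*d^5 - 2*d^4 + 2*d^3 + 5*d^2 - 6*d + 5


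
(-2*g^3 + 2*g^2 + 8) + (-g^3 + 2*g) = -3*g^3 + 2*g^2 + 2*g + 8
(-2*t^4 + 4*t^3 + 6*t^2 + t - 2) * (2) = -4*t^4 + 8*t^3 + 12*t^2 + 2*t - 4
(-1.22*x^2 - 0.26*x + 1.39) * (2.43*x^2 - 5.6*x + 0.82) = -2.9646*x^4 + 6.2002*x^3 + 3.8333*x^2 - 7.9972*x + 1.1398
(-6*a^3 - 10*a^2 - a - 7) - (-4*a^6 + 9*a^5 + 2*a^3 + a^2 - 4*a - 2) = 4*a^6 - 9*a^5 - 8*a^3 - 11*a^2 + 3*a - 5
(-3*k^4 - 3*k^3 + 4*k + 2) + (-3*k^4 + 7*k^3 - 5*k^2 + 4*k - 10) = -6*k^4 + 4*k^3 - 5*k^2 + 8*k - 8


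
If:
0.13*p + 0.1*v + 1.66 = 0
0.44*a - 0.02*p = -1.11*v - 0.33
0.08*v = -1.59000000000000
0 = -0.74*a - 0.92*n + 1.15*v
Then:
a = 49.50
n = -64.66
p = 2.52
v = -19.88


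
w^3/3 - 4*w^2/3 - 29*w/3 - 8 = (w/3 + 1/3)*(w - 8)*(w + 3)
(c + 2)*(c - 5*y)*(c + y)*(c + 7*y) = c^4 + 3*c^3*y + 2*c^3 - 33*c^2*y^2 + 6*c^2*y - 35*c*y^3 - 66*c*y^2 - 70*y^3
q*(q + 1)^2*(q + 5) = q^4 + 7*q^3 + 11*q^2 + 5*q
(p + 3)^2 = p^2 + 6*p + 9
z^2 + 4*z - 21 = (z - 3)*(z + 7)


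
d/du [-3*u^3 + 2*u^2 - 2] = u*(4 - 9*u)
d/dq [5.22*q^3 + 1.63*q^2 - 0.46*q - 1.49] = 15.66*q^2 + 3.26*q - 0.46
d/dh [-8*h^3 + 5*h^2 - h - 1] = -24*h^2 + 10*h - 1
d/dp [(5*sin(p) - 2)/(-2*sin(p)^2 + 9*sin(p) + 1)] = (10*sin(p)^2 - 8*sin(p) + 23)*cos(p)/(9*sin(p) + cos(2*p))^2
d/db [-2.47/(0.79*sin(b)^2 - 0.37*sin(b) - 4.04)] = (3.9026*sin(b) - 0.9139)*cos(b)/(-0.79*sin(b)^2 + 0.37*sin(b) + 4.04)^2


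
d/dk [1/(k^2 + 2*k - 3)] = 2*(-k - 1)/(k^2 + 2*k - 3)^2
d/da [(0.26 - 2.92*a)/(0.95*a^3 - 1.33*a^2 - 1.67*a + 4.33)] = (5.548*a^3 - 4.6246*a^2 + 0.6916*a - 12.2094)/(0.9025*a^6 - 2.527*a^5 - 1.4041*a^4 + 12.6692*a^3 - 8.7289*a^2 - 14.4622*a + 18.7489)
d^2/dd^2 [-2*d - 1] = 0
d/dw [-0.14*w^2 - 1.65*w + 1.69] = -0.28*w - 1.65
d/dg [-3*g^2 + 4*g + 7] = 4 - 6*g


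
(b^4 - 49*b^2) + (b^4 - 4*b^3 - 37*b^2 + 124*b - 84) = 2*b^4 - 4*b^3 - 86*b^2 + 124*b - 84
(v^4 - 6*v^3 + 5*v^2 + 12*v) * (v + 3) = v^5 - 3*v^4 - 13*v^3 + 27*v^2 + 36*v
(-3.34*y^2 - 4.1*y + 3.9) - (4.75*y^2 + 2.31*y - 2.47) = -8.09*y^2 - 6.41*y + 6.37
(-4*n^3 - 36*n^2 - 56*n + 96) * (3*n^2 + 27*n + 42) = -12*n^5 - 216*n^4 - 1308*n^3 - 2736*n^2 + 240*n + 4032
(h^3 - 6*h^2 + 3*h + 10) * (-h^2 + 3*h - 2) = -h^5 + 9*h^4 - 23*h^3 + 11*h^2 + 24*h - 20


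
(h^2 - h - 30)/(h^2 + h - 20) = (h - 6)/(h - 4)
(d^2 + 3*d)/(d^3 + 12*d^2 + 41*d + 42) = d/(d^2 + 9*d + 14)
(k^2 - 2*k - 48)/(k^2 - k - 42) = (k - 8)/(k - 7)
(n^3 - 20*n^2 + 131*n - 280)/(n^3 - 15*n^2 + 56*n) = (n - 5)/n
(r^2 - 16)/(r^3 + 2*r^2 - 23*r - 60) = (r - 4)/(r^2 - 2*r - 15)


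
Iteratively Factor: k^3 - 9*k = (k + 3)*(k^2 - 3*k) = (k - 3)*(k + 3)*(k)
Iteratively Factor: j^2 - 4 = (j + 2)*(j - 2)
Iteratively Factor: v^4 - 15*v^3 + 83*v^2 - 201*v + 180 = (v - 5)*(v^3 - 10*v^2 + 33*v - 36) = (v - 5)*(v - 4)*(v^2 - 6*v + 9) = (v - 5)*(v - 4)*(v - 3)*(v - 3)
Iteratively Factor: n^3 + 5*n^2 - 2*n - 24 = (n + 4)*(n^2 + n - 6) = (n - 2)*(n + 4)*(n + 3)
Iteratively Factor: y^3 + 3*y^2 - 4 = (y + 2)*(y^2 + y - 2) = (y - 1)*(y + 2)*(y + 2)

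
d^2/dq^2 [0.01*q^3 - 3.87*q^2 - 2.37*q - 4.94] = 0.06*q - 7.74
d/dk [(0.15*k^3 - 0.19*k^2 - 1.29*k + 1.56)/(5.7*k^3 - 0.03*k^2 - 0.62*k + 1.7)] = (1.0785*k^4 + 14.52*k^3 - 25.8319*k^2 - 0.5524*k - 1.2258)/(32.49*k^6 - 0.342*k^5 - 7.0671*k^4 + 19.4172*k^3 + 0.2824*k^2 - 2.108*k + 2.89)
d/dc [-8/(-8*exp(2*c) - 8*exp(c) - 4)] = (-8*exp(c) - 4)*exp(c)/(2*exp(2*c) + 2*exp(c) + 1)^2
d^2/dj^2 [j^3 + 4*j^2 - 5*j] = 6*j + 8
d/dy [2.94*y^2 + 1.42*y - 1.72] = 5.88*y + 1.42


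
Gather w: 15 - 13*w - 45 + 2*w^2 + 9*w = 2*w^2 - 4*w - 30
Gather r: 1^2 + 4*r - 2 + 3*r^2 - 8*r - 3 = 3*r^2 - 4*r - 4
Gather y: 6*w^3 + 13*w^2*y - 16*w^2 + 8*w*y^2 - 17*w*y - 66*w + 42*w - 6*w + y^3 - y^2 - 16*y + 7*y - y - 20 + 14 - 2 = 6*w^3 - 16*w^2 - 30*w + y^3 + y^2*(8*w - 1) + y*(13*w^2 - 17*w - 10) - 8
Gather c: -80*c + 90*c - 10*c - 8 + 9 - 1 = 0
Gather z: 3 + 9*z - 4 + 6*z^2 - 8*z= 6*z^2 + z - 1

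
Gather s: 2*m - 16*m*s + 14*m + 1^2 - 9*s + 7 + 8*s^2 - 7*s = 16*m + 8*s^2 + s*(-16*m - 16) + 8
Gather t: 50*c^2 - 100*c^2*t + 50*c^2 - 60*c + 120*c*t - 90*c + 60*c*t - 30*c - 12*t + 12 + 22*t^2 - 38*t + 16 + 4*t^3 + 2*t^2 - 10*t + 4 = 100*c^2 - 180*c + 4*t^3 + 24*t^2 + t*(-100*c^2 + 180*c - 60) + 32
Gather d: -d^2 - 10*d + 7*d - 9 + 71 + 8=-d^2 - 3*d + 70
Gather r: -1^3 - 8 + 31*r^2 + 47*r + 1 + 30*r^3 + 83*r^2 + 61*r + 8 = 30*r^3 + 114*r^2 + 108*r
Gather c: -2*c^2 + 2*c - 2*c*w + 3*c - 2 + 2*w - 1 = -2*c^2 + c*(5 - 2*w) + 2*w - 3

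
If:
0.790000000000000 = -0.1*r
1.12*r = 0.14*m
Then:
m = -63.20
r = -7.90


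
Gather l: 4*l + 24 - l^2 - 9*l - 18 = -l^2 - 5*l + 6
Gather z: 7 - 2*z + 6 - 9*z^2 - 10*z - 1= -9*z^2 - 12*z + 12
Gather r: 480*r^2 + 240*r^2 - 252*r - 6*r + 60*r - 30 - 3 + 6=720*r^2 - 198*r - 27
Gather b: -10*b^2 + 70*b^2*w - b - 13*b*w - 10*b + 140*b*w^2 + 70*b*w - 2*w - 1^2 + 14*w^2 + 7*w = b^2*(70*w - 10) + b*(140*w^2 + 57*w - 11) + 14*w^2 + 5*w - 1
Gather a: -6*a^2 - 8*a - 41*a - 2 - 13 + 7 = -6*a^2 - 49*a - 8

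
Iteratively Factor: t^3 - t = (t)*(t^2 - 1) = t*(t + 1)*(t - 1)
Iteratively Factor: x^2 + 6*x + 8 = (x + 2)*(x + 4)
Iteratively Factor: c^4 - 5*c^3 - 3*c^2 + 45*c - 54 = (c - 3)*(c^3 - 2*c^2 - 9*c + 18) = (c - 3)*(c + 3)*(c^2 - 5*c + 6) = (c - 3)^2*(c + 3)*(c - 2)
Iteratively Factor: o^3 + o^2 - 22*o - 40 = (o + 4)*(o^2 - 3*o - 10) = (o + 2)*(o + 4)*(o - 5)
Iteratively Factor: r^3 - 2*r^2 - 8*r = (r + 2)*(r^2 - 4*r) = (r - 4)*(r + 2)*(r)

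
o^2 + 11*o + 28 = (o + 4)*(o + 7)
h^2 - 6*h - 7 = (h - 7)*(h + 1)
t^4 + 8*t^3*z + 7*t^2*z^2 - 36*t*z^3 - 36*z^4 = (t - 2*z)*(t + z)*(t + 3*z)*(t + 6*z)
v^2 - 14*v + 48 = (v - 8)*(v - 6)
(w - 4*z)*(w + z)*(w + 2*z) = w^3 - w^2*z - 10*w*z^2 - 8*z^3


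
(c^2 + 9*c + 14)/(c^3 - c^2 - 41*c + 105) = (c + 2)/(c^2 - 8*c + 15)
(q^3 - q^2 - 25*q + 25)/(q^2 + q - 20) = (q^2 - 6*q + 5)/(q - 4)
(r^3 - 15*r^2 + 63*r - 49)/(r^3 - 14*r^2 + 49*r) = (r - 1)/r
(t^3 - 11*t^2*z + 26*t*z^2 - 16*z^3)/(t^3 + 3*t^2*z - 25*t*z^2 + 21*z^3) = (-t^2 + 10*t*z - 16*z^2)/(-t^2 - 4*t*z + 21*z^2)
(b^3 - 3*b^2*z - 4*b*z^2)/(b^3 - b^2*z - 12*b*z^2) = (b + z)/(b + 3*z)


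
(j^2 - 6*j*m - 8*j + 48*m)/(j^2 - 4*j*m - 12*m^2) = (j - 8)/(j + 2*m)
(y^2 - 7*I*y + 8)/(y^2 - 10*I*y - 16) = (y + I)/(y - 2*I)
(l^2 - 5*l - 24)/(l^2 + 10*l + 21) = (l - 8)/(l + 7)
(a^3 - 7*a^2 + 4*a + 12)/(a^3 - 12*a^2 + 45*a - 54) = (a^2 - a - 2)/(a^2 - 6*a + 9)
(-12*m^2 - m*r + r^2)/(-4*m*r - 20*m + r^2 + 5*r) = (3*m + r)/(r + 5)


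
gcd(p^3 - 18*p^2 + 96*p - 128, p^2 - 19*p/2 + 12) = p - 8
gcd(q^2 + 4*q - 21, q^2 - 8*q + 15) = q - 3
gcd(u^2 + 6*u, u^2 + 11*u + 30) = u + 6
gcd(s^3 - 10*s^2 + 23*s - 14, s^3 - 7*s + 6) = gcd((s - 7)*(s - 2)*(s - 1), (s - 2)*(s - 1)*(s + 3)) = s^2 - 3*s + 2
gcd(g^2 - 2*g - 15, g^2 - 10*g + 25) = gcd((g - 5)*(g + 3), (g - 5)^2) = g - 5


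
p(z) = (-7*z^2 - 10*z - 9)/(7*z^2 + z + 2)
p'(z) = (-14*z - 10)/(7*z^2 + z + 2) + (-14*z - 1)*(-7*z^2 - 10*z - 9)/(7*z^2 + z + 2)^2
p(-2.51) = -0.64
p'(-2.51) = 0.07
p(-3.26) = -0.69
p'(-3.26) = 0.06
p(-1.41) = -0.61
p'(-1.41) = -0.11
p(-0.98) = -0.76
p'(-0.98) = -0.78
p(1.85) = -1.85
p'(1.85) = 0.50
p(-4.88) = -0.77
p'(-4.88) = 0.04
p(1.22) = -2.32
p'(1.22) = 1.09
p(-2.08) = -0.61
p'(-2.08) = 0.06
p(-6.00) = -0.81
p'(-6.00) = 0.03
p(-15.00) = -0.92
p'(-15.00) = 0.01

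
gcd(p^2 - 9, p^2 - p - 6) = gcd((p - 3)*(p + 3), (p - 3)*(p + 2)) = p - 3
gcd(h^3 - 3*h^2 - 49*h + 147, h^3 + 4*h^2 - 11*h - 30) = h - 3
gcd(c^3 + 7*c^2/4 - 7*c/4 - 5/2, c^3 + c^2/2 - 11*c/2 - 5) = c^2 + 3*c + 2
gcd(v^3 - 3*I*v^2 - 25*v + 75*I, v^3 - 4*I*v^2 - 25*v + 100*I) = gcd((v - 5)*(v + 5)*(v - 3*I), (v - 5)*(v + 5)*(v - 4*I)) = v^2 - 25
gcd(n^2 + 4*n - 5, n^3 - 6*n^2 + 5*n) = n - 1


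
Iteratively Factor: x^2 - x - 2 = (x + 1)*(x - 2)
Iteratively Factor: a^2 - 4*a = (a)*(a - 4)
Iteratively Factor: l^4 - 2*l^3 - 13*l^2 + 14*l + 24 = (l + 1)*(l^3 - 3*l^2 - 10*l + 24) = (l - 4)*(l + 1)*(l^2 + l - 6) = (l - 4)*(l + 1)*(l + 3)*(l - 2)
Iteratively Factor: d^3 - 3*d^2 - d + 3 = (d + 1)*(d^2 - 4*d + 3) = (d - 1)*(d + 1)*(d - 3)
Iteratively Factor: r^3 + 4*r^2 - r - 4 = (r + 4)*(r^2 - 1) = (r - 1)*(r + 4)*(r + 1)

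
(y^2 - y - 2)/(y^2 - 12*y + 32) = (y^2 - y - 2)/(y^2 - 12*y + 32)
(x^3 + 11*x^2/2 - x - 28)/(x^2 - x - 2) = (x^2 + 15*x/2 + 14)/(x + 1)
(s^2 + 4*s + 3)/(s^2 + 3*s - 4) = (s^2 + 4*s + 3)/(s^2 + 3*s - 4)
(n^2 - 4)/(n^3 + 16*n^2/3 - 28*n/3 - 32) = 3*(n - 2)/(3*n^2 + 10*n - 48)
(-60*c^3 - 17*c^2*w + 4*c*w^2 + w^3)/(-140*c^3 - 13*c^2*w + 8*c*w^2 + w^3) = (3*c + w)/(7*c + w)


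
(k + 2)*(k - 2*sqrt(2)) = k^2 - 2*sqrt(2)*k + 2*k - 4*sqrt(2)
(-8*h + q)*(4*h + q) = -32*h^2 - 4*h*q + q^2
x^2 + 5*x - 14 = (x - 2)*(x + 7)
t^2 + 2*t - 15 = (t - 3)*(t + 5)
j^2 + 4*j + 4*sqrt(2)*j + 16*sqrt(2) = (j + 4)*(j + 4*sqrt(2))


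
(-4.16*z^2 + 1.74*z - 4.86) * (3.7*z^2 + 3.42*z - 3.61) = -15.392*z^4 - 7.7892*z^3 + 2.9864*z^2 - 22.9026*z + 17.5446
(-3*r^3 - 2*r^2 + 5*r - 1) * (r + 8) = -3*r^4 - 26*r^3 - 11*r^2 + 39*r - 8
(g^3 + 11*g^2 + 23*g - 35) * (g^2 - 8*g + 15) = g^5 + 3*g^4 - 50*g^3 - 54*g^2 + 625*g - 525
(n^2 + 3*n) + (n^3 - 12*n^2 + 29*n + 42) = n^3 - 11*n^2 + 32*n + 42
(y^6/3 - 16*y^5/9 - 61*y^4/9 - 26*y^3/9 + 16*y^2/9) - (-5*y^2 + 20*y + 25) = y^6/3 - 16*y^5/9 - 61*y^4/9 - 26*y^3/9 + 61*y^2/9 - 20*y - 25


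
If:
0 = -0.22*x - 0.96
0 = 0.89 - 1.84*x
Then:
No Solution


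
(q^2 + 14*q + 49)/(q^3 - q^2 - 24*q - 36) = (q^2 + 14*q + 49)/(q^3 - q^2 - 24*q - 36)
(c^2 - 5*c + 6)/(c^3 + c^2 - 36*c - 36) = (c^2 - 5*c + 6)/(c^3 + c^2 - 36*c - 36)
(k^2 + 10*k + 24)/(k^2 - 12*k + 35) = (k^2 + 10*k + 24)/(k^2 - 12*k + 35)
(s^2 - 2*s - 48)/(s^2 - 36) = (s - 8)/(s - 6)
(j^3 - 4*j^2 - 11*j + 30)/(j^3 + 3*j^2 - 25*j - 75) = (j - 2)/(j + 5)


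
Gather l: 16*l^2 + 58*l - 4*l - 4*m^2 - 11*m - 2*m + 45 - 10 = 16*l^2 + 54*l - 4*m^2 - 13*m + 35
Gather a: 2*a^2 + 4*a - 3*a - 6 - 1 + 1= 2*a^2 + a - 6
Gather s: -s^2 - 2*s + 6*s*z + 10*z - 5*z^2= -s^2 + s*(6*z - 2) - 5*z^2 + 10*z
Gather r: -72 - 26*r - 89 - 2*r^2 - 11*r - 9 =-2*r^2 - 37*r - 170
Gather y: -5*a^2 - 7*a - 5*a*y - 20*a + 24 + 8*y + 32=-5*a^2 - 27*a + y*(8 - 5*a) + 56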